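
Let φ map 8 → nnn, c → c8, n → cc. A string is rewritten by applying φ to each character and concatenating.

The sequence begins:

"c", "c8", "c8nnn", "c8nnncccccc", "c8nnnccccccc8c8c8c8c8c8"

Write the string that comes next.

Replace each of the 23 characters of c8nnnccccccc8c8c8c8c8c8 in place — c8 nnn cc cc cc c8 c8 c8 c8 c8 c8 c8 nnn c8 nnn c8 nnn c8 nnn c8 nnn c8 nnn — and concatenate.

c8nnnccccccc8c8c8c8c8c8c8nnnc8nnnc8nnnc8nnnc8nnnc8nnn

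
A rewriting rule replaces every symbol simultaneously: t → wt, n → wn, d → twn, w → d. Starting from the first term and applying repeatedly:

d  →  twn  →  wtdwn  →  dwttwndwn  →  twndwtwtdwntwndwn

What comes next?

Rewriting the 17 symbols of twndwtwtdwntwndwn one by one yields wt d wn twn d wt d wt twn d wn wt d wn twn d wn; concatenated:

wtdwntwndwtdwttwndwnwtdwntwndwn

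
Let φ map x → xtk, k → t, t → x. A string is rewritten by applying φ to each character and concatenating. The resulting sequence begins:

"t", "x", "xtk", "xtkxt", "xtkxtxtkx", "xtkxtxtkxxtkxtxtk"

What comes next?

Applying the rule to each of the 17 symbols of xtkxtxtkxxtkxtxtk gives the pieces xtk x t xtk x xtk x t xtk xtk x t xtk x xtk x t, which concatenate to the answer.

xtkxtxtkxxtkxtxtkxtkxtxtkxxtkxt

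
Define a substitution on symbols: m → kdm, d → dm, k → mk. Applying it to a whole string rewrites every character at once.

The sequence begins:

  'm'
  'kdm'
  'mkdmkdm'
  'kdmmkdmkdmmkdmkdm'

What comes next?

φ(kdmmkdmkdmmkdmkdm) expands symbol-by-symbol to mk dm kdm kdm mk dm kdm mk dm kdm kdm mk dm kdm mk dm kdm; joining the 17 pieces gives the next term.

mkdmkdmkdmmkdmkdmmkdmkdmkdmmkdmkdmmkdmkdm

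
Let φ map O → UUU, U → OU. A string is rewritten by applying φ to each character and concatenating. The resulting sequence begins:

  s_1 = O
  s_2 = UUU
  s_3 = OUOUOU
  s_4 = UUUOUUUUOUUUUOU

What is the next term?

OUOUOUUUUOUOUOUOUUUUOUOUOUOUUUUOU

Applying the rule to each of the 15 symbols of UUUOUUUUOUUUUOU gives the pieces OU OU OU UUU OU OU OU OU UUU OU OU OU OU UUU OU, which concatenate to the answer.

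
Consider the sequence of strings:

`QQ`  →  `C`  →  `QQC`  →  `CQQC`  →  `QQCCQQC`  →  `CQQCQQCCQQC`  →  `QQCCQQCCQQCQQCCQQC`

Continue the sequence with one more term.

This is a Fibonacci-style word recurrence s(k) = s(k−2)·s(k−1): e.g. QQ·C = QQC.
So term 8 is CQQCQQCCQQC·QQCCQQCCQQCQQCCQQC.

CQQCQQCCQQCQQCCQQCCQQCQQCCQQC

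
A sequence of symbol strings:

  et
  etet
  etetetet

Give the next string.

s(k+1) = s(k)·s(k) — each term doubles the last.
Doubling etetetet:

etetetetetetetet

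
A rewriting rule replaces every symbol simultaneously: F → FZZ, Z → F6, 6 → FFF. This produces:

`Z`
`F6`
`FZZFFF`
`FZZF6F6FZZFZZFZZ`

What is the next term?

FZZF6F6FZZFFFFZZFFFFZZF6F6FZZF6F6FZZF6F6

φ(FZZF6F6FZZFZZFZZ) expands symbol-by-symbol to FZZ F6 F6 FZZ FFF FZZ FFF FZZ F6 F6 FZZ F6 F6 FZZ F6 F6; joining the 16 pieces gives the next term.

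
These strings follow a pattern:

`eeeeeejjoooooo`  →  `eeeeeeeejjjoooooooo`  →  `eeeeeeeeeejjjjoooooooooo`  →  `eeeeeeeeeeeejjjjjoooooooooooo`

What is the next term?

Term n consists of 2n+2 e's, followed by n j's, followed by 2n+2 o's, where the shown terms are n = 2, 3, 4, 5.
Setting n = 6 gives 14, 6, 14 characters in each block.

eeeeeeeeeeeeeejjjjjjoooooooooooooo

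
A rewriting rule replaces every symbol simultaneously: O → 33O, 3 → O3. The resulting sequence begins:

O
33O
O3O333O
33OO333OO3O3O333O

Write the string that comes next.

Replace each of the 17 characters of 33OO333OO3O3O333O in place — O3 O3 33O 33O O3 O3 O3 33O 33O O3 33O O3 33O O3 O3 O3 33O — and concatenate.

O3O333O33OO3O3O333O33OO333OO333OO3O3O333O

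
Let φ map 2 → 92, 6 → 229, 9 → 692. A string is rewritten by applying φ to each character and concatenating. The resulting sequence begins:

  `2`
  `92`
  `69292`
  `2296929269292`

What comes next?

Replace each of the 13 characters of 2296929269292 in place — 92 92 692 229 692 92 692 92 229 692 92 692 92 — and concatenate.

929269222969292692922296929269292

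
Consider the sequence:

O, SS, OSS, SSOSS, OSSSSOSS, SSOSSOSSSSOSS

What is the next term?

Each term (from the third on) is the two preceding terms concatenated in order: term 3 = O·SS = OSS.
So term 7 is OSSSSOSS·SSOSSOSSSSOSS.

OSSSSOSSSSOSSOSSSSOSS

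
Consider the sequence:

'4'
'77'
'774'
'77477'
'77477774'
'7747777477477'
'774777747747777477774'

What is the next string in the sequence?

This is a Fibonacci-style word recurrence s(k) = s(k−1)·s(k−2): e.g. 77·4 = 774.
So term 8 is 774777747747777477774·7747777477477.

7747777477477774777747747777477477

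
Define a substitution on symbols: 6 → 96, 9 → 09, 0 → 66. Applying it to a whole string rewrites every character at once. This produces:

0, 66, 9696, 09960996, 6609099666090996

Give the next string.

Rewriting the 16 symbols of 6609099666090996 one by one yields 96 96 66 09 66 09 09 96 96 96 66 09 66 09 09 96; concatenated:

96966609660909969696660966090996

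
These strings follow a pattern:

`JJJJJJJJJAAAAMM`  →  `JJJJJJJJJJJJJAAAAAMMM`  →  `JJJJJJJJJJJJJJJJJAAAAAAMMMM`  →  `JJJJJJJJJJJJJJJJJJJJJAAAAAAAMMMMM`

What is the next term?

JJJJJJJJJJJJJJJJJJJJJJJJJAAAAAAAAMMMMMM

Term n consists of 4n+1 J's, followed by n+2 A's, followed by n M's, where the shown terms are n = 2, 3, 4, 5.
At n = 6 the blocks have lengths 25, 8, 6.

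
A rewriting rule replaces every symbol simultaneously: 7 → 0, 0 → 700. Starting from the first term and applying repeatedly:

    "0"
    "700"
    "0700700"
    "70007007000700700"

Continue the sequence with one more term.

07007007000700700070070070007007000700700

Applying the rule to each of the 17 symbols of 70007007000700700 gives the pieces 0 700 700 700 0 700 700 0 700 700 700 0 700 700 0 700 700, which concatenate to the answer.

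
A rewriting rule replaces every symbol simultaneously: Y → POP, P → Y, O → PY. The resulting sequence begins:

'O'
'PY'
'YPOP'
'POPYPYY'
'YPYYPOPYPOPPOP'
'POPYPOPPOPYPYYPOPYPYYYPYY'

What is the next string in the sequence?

Rewriting the 25 symbols of POPYPOPPOPYPYYPOPYPYYYPYY one by one yields Y PY Y POP Y PY Y Y PY Y POP Y POP POP Y PY Y POP Y POP POP POP Y POP POP; concatenated:

YPYYPOPYPYYYPYYPOPYPOPPOPYPYYPOPYPOPPOPPOPYPOPPOP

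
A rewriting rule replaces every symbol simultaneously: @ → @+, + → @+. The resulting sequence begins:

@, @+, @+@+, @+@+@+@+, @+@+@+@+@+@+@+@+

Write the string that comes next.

φ(@+@+@+@+@+@+@+@+) expands symbol-by-symbol to @+ @+ @+ @+ @+ @+ @+ @+ @+ @+ @+ @+ @+ @+ @+ @+; joining the 16 pieces gives the next term.

@+@+@+@+@+@+@+@+@+@+@+@+@+@+@+@+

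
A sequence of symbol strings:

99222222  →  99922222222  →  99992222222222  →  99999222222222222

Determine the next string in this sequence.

The n-th term is n 9's then 2n+2 2's, where the shown terms are n = 2, 3, 4, 5.
For the next term, n = 6, so the run lengths are 6, 14.

99999922222222222222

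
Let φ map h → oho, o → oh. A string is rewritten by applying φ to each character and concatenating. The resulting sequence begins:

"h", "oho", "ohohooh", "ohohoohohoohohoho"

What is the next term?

ohohoohohoohohohoohohoohohohoohohoohohooh

φ(ohohoohohoohohoho) expands symbol-by-symbol to oh oho oh oho oh oh oho oh oho oh oh oho oh oho oh oho oh; joining the 17 pieces gives the next term.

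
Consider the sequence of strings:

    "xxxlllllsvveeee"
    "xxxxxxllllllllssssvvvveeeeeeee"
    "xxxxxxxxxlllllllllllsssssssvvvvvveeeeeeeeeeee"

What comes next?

xxxxxxxxxxxxllllllllllllllssssssssssvvvvvvvveeeeeeeeeeeeeeee

Term n consists of 3n x's, followed by 3n+2 l's, followed by 3n-2 s's, followed by 2n v's, followed by 4n e's (n = 1, 2, …).
Setting n = 4 gives 12, 14, 10, 8, 16 characters in each block.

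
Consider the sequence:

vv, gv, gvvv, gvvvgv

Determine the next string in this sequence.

gvvvgvgvvv

From term 3 onward, concatenate the last term with the second-to-last: gv·vv = gvvv, gvvv·gv = gvvvgv, …
The next term joins gvvvgv and gvvv.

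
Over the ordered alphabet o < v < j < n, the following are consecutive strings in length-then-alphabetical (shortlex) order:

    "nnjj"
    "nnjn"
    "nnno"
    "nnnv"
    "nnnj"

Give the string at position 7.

Continuing the enumeration 2 steps past nnnj: nnnj → nnnn → (answer).

ooooo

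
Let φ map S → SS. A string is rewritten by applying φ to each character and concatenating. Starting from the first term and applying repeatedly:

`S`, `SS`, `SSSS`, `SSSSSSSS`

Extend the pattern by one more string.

SSSSSSSSSSSSSSSS

Apply φ to SSSSSSSS symbol by symbol: S→SS, S→SS, S→SS, S→SS, S→SS, S→SS, S→SS, S→SS; joined: SS SS SS SS SS SS SS SS.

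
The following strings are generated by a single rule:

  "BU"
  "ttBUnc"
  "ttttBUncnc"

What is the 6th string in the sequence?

Every step adds tt to the front and nc to the end of the previous string.
From ttttBUncnc, 3 further steps: ttttBUncnc → ttttttBUncncnc → ttttttttBUncncncnc → (answer).

ttttttttttBUncncncncnc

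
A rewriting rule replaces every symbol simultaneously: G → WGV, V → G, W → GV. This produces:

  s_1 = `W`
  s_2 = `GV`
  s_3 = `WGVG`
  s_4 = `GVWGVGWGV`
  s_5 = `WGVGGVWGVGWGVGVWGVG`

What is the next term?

GVWGVGWGVWGVGGVWGVGWGVGVWGVGWGVGGVWGVGWGV

φ(WGVGGVWGVGWGVGVWGVG) expands symbol-by-symbol to GV WGV G WGV WGV G GV WGV G WGV GV WGV G WGV G GV WGV G WGV; joining the 19 pieces gives the next term.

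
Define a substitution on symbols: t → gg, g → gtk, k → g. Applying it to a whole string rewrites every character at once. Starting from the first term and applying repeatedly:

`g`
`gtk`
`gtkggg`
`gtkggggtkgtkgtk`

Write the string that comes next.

Rewriting the 15 symbols of gtkggggtkgtkgtk one by one yields gtk gg g gtk gtk gtk gtk gg g gtk gg g gtk gg g; concatenated:

gtkggggtkgtkgtkgtkggggtkggggtkggg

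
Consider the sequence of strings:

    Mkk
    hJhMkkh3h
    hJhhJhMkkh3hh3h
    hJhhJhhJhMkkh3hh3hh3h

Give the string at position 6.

s(k+1) = hJh·s(k)·h3h, so each term gains hJh as a prefix and h3h as a suffix.
From hJhhJhhJhMkkh3hh3hh3h, 2 further steps: hJhhJhhJhMkkh3hh3hh3h → hJhhJhhJhhJhMkkh3hh3hh3hh3h → (answer).

hJhhJhhJhhJhhJhMkkh3hh3hh3hh3hh3h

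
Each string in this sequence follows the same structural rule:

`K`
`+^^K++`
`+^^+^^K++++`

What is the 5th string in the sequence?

Each term wraps the previous one in +^^ on the left and ++ on the right.
From +^^+^^K++++, 2 further steps: +^^+^^K++++ → +^^+^^+^^K++++++ → (answer).

+^^+^^+^^+^^K++++++++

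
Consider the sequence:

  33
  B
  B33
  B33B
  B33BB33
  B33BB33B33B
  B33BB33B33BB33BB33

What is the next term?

B33BB33B33BB33BB33B33BB33B33B

This is a Fibonacci-style word recurrence s(k) = s(k−1)·s(k−2): e.g. B·33 = B33.
The next term joins B33BB33B33BB33BB33 and B33BB33B33B.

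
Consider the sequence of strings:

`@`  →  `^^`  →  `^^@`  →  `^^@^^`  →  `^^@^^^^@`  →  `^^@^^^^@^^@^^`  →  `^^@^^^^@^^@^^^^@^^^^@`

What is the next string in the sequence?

^^@^^^^@^^@^^^^@^^^^@^^@^^^^@^^@^^

From term 3 onward, concatenate the last term with the second-to-last: ^^·@ = ^^@, ^^@·^^ = ^^@^^, …
The next term joins ^^@^^^^@^^@^^^^@^^^^@ and ^^@^^^^@^^@^^.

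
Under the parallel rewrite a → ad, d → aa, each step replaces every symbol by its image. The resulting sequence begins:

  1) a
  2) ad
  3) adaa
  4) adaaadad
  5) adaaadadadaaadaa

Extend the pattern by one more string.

Rewriting the 16 symbols of adaaadadadaaadaa one by one yields ad aa ad ad ad aa ad aa ad aa ad ad ad aa ad ad; concatenated:

adaaadadadaaadaaadaaadadadaaadad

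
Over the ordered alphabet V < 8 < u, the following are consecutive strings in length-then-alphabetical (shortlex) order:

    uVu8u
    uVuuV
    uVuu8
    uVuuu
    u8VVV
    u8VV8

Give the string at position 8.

u8V8V

Advancing 2 positions from u8VV8 through u8VV8 → u8VVu reaches term 8.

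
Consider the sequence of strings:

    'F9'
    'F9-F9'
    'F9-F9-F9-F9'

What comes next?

Every step duplicates the string with '-' between the halves.
One more doubling of F9-F9-F9-F9 gives the answer.

F9-F9-F9-F9-F9-F9-F9-F9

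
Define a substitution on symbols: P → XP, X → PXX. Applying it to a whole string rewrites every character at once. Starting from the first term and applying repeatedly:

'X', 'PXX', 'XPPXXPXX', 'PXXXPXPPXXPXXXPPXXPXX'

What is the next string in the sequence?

Replace each of the 21 characters of PXXXPXPPXXPXXXPPXXPXX in place — XP PXX PXX PXX XP PXX XP XP PXX PXX XP PXX PXX PXX XP XP PXX PXX XP PXX PXX — and concatenate.

XPPXXPXXPXXXPPXXXPXPPXXPXXXPPXXPXXPXXXPXPPXXPXXXPPXXPXX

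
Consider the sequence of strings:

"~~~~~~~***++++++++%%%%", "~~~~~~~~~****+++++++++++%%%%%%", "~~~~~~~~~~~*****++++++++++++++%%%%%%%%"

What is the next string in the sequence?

~~~~~~~~~~~~~******+++++++++++++++++%%%%%%%%%%

Term n consists of 2n+3 ~'s, followed by n+1 *'s, followed by 3n+2 +'s, followed by 2n %'s, where the shown terms are n = 2, 3, 4.
For the next term, n = 5, so the run lengths are 13, 6, 17, 10.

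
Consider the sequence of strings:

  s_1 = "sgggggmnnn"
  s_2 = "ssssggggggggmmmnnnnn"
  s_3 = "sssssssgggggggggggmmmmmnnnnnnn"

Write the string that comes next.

ssssssssssggggggggggggggmmmmmmmnnnnnnnnn

Term n consists of 3n-2 s's, followed by 3n+2 g's, followed by 2n-1 m's, followed by 2n+1 n's (n = 1, 2, …).
Setting n = 4 gives 10, 14, 7, 9 characters in each block.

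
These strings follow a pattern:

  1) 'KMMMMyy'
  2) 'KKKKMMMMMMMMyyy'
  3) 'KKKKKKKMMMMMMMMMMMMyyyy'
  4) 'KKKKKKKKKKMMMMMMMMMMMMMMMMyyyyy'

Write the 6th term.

KKKKKKKKKKKKKKKKMMMMMMMMMMMMMMMMMMMMMMMMyyyyyyy

Term n consists of 3n-2 K's, followed by 4n M's, followed by n+1 y's (n = 1, 2, …).
For term 6, n = 6, so the run lengths are 16, 24, 7.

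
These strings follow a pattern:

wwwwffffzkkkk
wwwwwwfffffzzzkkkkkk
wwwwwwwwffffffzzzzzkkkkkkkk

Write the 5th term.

Reading off run lengths: w runs 4, 6, 8; f runs 4, 5, 6; z runs 1, 3, 5; k runs 4, 6, 8 — each is linear in n (n = 1, 2, …).
At n = 5 the blocks have lengths 12, 8, 9, 12.

wwwwwwwwwwwwffffffffzzzzzzzzzkkkkkkkkkkkk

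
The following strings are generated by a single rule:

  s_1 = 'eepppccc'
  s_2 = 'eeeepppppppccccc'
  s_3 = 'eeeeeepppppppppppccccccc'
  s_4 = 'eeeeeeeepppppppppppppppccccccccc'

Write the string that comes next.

The n-th term is 2n e's then 4n-1 p's then 2n+1 c's (n = 1, 2, …).
For the next term, n = 5, so the run lengths are 10, 19, 11.

eeeeeeeeeepppppppppppppppppppccccccccccc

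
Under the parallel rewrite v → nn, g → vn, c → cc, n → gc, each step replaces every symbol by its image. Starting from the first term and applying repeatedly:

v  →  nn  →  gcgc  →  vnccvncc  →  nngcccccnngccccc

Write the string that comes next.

φ(nngcccccnngccccc) expands symbol-by-symbol to gc gc vn cc cc cc cc cc gc gc vn cc cc cc cc cc; joining the 16 pieces gives the next term.

gcgcvnccccccccccgcgcvncccccccccc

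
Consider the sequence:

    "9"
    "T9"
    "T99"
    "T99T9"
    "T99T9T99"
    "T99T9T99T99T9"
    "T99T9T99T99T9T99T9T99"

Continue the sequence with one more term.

From term 3 onward, concatenate the last term with the second-to-last: T9·9 = T99, T99·T9 = T99T9, …
So term 8 is T99T9T99T99T9T99T9T99·T99T9T99T99T9.

T99T9T99T99T9T99T9T99T99T9T99T99T9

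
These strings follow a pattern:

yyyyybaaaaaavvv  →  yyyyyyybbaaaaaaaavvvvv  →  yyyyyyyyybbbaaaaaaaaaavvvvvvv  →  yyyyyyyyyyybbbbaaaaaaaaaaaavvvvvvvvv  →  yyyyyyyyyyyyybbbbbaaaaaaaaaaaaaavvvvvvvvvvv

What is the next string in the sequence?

Reading off run lengths: y runs 5, 7, 9, 11, 13; b runs 1, 2, 3, 4, 5; a runs 6, 8, 10, 12, 14; v runs 3, 5, 7, 9, 11 — each is linear in n, where the shown terms are n = 2, 3, 4, 5, 6.
At n = 7 the blocks have lengths 15, 6, 16, 13.

yyyyyyyyyyyyyyybbbbbbaaaaaaaaaaaaaaaavvvvvvvvvvvvv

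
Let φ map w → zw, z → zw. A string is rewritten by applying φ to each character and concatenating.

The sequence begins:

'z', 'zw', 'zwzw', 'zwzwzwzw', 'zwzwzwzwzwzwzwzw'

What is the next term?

zwzwzwzwzwzwzwzwzwzwzwzwzwzwzwzw

Applying the rule to each of the 16 symbols of zwzwzwzwzwzwzwzw gives the pieces zw zw zw zw zw zw zw zw zw zw zw zw zw zw zw zw, which concatenate to the answer.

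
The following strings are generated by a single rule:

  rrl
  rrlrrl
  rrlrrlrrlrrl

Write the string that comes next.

s(k+1) = s(k)·s(k) — each term doubles the last.
Doubling rrlrrlrrlrrl:

rrlrrlrrlrrlrrlrrlrrlrrl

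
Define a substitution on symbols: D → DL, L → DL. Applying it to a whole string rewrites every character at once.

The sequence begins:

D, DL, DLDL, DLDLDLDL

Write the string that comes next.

DLDLDLDLDLDLDLDL

Expanding DLDLDLDL: D→DL, L→DL, D→DL, L→DL, D→DL, L→DL, D→DL, L→DL. Concatenated: DL DL DL DL DL DL DL DL.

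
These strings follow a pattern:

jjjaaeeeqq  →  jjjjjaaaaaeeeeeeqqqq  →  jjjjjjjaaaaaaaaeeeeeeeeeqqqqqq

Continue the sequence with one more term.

jjjjjjjjjaaaaaaaaaaaeeeeeeeeeeeeqqqqqqqq

Term n consists of 2n+1 j's, followed by 3n-1 a's, followed by 3n e's, followed by 2n q's (n = 1, 2, …).
For the next term, n = 4, so the run lengths are 9, 11, 12, 8.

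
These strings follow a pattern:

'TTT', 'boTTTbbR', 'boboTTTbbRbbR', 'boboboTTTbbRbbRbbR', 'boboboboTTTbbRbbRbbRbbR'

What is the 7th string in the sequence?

s(k+1) = bo·s(k)·bbR, so each term gains bo as a prefix and bbR as a suffix.
From boboboboTTTbbRbbRbbRbbR, 2 further steps: boboboboTTTbbRbbRbbRbbR → boboboboboTTTbbRbbRbbRbbRbbR → (answer).

boboboboboboTTTbbRbbRbbRbbRbbRbbR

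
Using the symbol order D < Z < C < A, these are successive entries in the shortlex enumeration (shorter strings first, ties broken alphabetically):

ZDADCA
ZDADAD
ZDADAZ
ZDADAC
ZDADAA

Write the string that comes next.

Treat ZDADAA as a base-4 numeral over the given alphabet and add one, carrying through any trailing A's.

ZDAZDD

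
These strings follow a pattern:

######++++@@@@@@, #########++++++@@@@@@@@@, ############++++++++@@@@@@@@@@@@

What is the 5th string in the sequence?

##################++++++++++++@@@@@@@@@@@@@@@@@@

The n-th term is 3n+3 #'s then 2n+2 +'s then 3n+3 @'s (n = 1, 2, …).
For term 5, n = 5, so the run lengths are 18, 12, 18.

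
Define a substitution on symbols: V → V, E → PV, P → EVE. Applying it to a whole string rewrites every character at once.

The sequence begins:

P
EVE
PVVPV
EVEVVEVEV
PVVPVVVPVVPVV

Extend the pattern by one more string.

φ(PVVPVVVPVVPVV) expands symbol-by-symbol to EVE V V EVE V V V EVE V V EVE V V; joining the 13 pieces gives the next term.

EVEVVEVEVVVEVEVVEVEVV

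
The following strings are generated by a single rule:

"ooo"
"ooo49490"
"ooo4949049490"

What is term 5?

ooo49490494904949049490

Every step adds 49490 to the end: s(k+1) = s(k)·49490.
From ooo4949049490, 2 further steps: ooo4949049490 → ooo494904949049490 → (answer).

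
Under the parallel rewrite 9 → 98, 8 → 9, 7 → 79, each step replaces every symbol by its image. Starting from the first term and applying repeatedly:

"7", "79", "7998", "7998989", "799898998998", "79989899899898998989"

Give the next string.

799898998998989989899899898998998

Replace each of the 20 characters of 79989899899898998989 in place — 79 98 98 9 98 9 98 98 9 98 98 9 98 9 98 98 9 98 9 98 — and concatenate.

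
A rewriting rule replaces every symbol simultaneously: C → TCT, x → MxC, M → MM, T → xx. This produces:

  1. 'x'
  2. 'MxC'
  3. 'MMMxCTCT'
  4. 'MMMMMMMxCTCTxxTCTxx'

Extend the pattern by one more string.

φ(MMMMMMMxCTCTxxTCTxx) expands symbol-by-symbol to MM MM MM MM MM MM MM MxC TCT xx TCT xx MxC MxC xx TCT xx MxC MxC; joining the 19 pieces gives the next term.

MMMMMMMMMMMMMMMxCTCTxxTCTxxMxCMxCxxTCTxxMxCMxC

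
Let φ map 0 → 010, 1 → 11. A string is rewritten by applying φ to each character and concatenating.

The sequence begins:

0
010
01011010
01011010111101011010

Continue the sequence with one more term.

010110101111010110101111111101011010111101011010

φ(01011010111101011010) expands symbol-by-symbol to 010 11 010 11 11 010 11 010 11 11 11 11 010 11 010 11 11 010 11 010; joining the 20 pieces gives the next term.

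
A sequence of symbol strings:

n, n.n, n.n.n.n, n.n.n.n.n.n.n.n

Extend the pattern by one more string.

Each string is two copies of the previous one joined by '.'.
Doubling n.n.n.n.n.n.n.n with '.' between the halves:

n.n.n.n.n.n.n.n.n.n.n.n.n.n.n.n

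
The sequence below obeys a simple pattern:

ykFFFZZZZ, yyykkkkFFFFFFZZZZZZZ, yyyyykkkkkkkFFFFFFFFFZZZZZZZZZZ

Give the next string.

Term n consists of 2n-1 y's, followed by 3n-2 k's, followed by 3n F's, followed by 3n+1 Z's (n = 1, 2, …).
Setting n = 4 gives 7, 10, 12, 13 characters in each block.

yyyyyyykkkkkkkkkkFFFFFFFFFFFFZZZZZZZZZZZZZ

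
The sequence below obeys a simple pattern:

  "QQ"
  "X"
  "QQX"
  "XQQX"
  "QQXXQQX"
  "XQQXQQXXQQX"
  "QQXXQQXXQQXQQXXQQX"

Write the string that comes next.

From term 3 onward, concatenate the second-to-last term with the last: QQ·X = QQX, X·QQX = XQQX, …
Continuing: XQQXQQXXQQX · QQXXQQXXQQXQQXXQQX gives term 8.

XQQXQQXXQQXQQXXQQXXQQXQQXXQQX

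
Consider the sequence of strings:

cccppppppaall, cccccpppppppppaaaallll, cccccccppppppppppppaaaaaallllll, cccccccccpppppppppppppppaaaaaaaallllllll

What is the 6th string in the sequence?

Reading off run lengths: c runs 3, 5, 7, 9; p runs 6, 9, 12, 15; a runs 2, 4, 6, 8; l runs 2, 4, 6, 8 — each is linear in n, where the shown terms are n = 2, 3, 4, 5.
At n = 7 the blocks have lengths 13, 21, 12, 12.

cccccccccccccpppppppppppppppppppppaaaaaaaaaaaallllllllllll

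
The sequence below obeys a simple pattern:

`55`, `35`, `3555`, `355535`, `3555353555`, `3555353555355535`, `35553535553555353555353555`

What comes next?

355535355535553535553535553555353555355535

From term 3 onward, concatenate the last term with the second-to-last: 35·55 = 3555, 3555·35 = 355535, …
So term 8 is 35553535553555353555353555·3555353555355535.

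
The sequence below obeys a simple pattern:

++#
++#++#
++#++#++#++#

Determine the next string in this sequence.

s(k+1) = s(k)·s(k) — each term doubles the last.
One more doubling of ++#++#++#++# gives the answer.

++#++#++#++#++#++#++#++#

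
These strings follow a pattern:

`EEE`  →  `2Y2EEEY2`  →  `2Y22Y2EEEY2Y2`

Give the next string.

Every step adds 2Y2 to the front and Y2 to the end of the previous string.
Applying this once more to 2Y22Y2EEEY2Y2:

2Y22Y22Y2EEEY2Y2Y2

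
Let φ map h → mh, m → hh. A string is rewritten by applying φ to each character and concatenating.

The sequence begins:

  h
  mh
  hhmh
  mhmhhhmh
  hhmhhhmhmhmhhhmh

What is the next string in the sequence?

mhmhhhmhmhmhhhmhhhmhhhmhmhmhhhmh

Applying the rule to each of the 16 symbols of hhmhhhmhmhmhhhmh gives the pieces mh mh hh mh mh mh hh mh hh mh hh mh mh mh hh mh, which concatenate to the answer.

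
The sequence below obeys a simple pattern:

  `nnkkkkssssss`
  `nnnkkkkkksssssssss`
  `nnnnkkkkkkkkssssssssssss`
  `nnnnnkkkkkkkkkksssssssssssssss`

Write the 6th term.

nnnnnnnkkkkkkkkkkkkkksssssssssssssssssssss

Each string has the form n^{n} k^{2n} s^{3n}, where the shown terms are n = 2, 3, 4, 5.
For term 6, n = 7, so the run lengths are 7, 14, 21.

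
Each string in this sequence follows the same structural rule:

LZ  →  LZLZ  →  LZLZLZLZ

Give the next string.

Every step duplicates the string.
Doubling LZLZLZLZ:

LZLZLZLZLZLZLZLZ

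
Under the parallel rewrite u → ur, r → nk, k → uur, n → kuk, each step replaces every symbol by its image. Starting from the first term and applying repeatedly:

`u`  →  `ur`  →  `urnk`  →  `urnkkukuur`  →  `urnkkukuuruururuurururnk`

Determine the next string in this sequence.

urnkkukuuruururuurururnkururnkurnkururnkurnkurnkkukuur

φ(urnkkukuuruururuurururnk) expands symbol-by-symbol to ur nk kuk uur uur ur uur ur ur nk ur ur nk ur nk ur ur nk ur nk ur nk kuk uur; joining the 24 pieces gives the next term.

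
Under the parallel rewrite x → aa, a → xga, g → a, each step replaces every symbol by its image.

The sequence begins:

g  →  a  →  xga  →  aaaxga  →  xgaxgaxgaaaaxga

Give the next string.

Applying the rule to each of the 15 symbols of xgaxgaxgaaaaxga gives the pieces aa a xga aa a xga aa a xga xga xga xga aa a xga, which concatenate to the answer.

aaaxgaaaaxgaaaaxgaxgaxgaxgaaaaxga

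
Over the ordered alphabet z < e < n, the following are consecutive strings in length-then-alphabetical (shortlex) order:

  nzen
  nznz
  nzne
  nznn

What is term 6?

neze

Continuing the enumeration 2 steps past nznn: nznn → nezz → (answer).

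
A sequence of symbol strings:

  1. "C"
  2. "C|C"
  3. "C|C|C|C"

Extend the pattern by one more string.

Each string is two copies of the previous one joined by '|'.
Doubling C|C|C|C with '|' between the halves:

C|C|C|C|C|C|C|C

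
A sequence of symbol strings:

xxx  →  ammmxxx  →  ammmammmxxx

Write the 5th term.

ammmammmammmammmxxx

Each term is the previous one with ammm prepended.
From ammmammmxxx, 2 further steps: ammmammmxxx → ammmammmammmxxx → (answer).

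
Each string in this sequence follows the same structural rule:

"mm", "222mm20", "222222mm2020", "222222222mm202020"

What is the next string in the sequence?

Every step adds 222 to the front and 20 to the end of the previous string.
One more step from 222222222mm202020 gives the answer.

222222222222mm20202020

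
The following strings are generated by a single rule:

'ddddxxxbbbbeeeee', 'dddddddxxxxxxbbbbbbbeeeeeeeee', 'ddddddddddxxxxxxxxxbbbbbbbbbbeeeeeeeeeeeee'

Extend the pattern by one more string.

dddddddddddddxxxxxxxxxxxxbbbbbbbbbbbbbeeeeeeeeeeeeeeeee

Term n consists of 3n+1 d's, followed by 3n x's, followed by 3n+1 b's, followed by 4n+1 e's (n = 1, 2, …).
At n = 4 the blocks have lengths 13, 12, 13, 17.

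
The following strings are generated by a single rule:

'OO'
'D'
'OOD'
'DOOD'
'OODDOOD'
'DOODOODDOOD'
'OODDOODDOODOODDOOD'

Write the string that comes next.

From term 3 onward, concatenate the second-to-last term with the last: OO·D = OOD, D·OOD = DOOD, …
Continuing: DOODOODDOOD · OODDOODDOODOODDOOD gives term 8.

DOODOODDOODOODDOODDOODOODDOOD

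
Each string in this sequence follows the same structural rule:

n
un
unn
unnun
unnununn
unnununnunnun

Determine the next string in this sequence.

unnununnunnununnununn

Each term (from the third on) is the previous term followed by the one before it: term 3 = un·n = unn.
So term 7 is unnununnunnun·unnununn.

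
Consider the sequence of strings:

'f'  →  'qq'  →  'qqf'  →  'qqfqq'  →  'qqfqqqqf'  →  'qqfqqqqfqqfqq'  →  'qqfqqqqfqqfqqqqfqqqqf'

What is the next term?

qqfqqqqfqqfqqqqfqqqqfqqfqqqqfqqfqq

Each term (from the third on) is the previous term followed by the one before it: term 3 = qq·f = qqf.
So term 8 is qqfqqqqfqqfqqqqfqqqqf·qqfqqqqfqqfqq.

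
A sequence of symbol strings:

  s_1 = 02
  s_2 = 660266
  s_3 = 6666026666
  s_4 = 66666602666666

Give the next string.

Each term wraps the previous one in 66 on the left and 66 on the right.
So the next term is 66·66666602666666·66.

666666660266666666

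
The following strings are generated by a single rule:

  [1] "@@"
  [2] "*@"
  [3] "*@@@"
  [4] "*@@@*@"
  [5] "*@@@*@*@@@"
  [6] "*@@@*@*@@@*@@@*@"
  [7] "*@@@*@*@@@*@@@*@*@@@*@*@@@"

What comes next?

From term 3 onward, concatenate the last term with the second-to-last: *@·@@ = *@@@, *@@@·*@ = *@@@*@, …
The next term joins *@@@*@*@@@*@@@*@*@@@*@*@@@ and *@@@*@*@@@*@@@*@.

*@@@*@*@@@*@@@*@*@@@*@*@@@*@@@*@*@@@*@@@*@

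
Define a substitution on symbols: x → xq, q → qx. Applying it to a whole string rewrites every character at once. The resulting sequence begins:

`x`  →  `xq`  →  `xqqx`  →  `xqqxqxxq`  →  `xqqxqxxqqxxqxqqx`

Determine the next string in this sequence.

Replace each of the 16 characters of xqqxqxxqqxxqxqqx in place — xq qx qx xq qx xq xq qx qx xq xq qx xq qx qx xq — and concatenate.

xqqxqxxqqxxqxqqxqxxqxqqxxqqxqxxq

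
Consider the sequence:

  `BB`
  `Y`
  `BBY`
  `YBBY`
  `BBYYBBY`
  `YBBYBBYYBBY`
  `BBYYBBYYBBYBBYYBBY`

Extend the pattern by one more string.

From term 3 onward, concatenate the second-to-last term with the last: BB·Y = BBY, Y·BBY = YBBY, …
The next term joins YBBYBBYYBBY and BBYYBBYYBBYBBYYBBY.

YBBYBBYYBBYBBYYBBYYBBYBBYYBBY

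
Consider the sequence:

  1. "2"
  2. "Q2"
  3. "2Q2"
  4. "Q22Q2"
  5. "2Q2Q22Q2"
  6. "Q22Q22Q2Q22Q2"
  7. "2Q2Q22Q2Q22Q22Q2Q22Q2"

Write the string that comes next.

This is a Fibonacci-style word recurrence s(k) = s(k−2)·s(k−1): e.g. 2·Q2 = 2Q2.
The next term joins Q22Q22Q2Q22Q2 and 2Q2Q22Q2Q22Q22Q2Q22Q2.

Q22Q22Q2Q22Q22Q2Q22Q2Q22Q22Q2Q22Q2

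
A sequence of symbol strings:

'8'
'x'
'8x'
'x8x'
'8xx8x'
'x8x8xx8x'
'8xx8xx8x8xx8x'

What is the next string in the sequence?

x8x8xx8x8xx8xx8x8xx8x

This is a Fibonacci-style word recurrence s(k) = s(k−2)·s(k−1): e.g. 8·x = 8x.
So term 8 is x8x8xx8x·8xx8xx8x8xx8x.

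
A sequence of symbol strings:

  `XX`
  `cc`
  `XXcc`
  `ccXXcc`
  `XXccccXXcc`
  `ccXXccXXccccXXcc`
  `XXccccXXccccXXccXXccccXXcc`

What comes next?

Each term (from the third on) is the two preceding terms concatenated in order: term 3 = XX·cc = XXcc.
The next term joins ccXXccXXccccXXcc and XXccccXXccccXXccXXccccXXcc.

ccXXccXXccccXXccXXccccXXccccXXccXXccccXXcc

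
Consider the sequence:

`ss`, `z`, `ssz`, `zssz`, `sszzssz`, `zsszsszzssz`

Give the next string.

This is a Fibonacci-style word recurrence s(k) = s(k−2)·s(k−1): e.g. ss·z = ssz.
Continuing: sszzssz · zsszsszzssz gives term 7.

sszzsszzsszsszzssz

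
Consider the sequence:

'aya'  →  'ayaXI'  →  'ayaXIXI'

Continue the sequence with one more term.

Each term is the previous one with XI appended.
Applying this once more to ayaXIXI:

ayaXIXIXI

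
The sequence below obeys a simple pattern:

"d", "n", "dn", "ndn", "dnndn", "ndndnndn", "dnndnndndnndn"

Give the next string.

ndndnndndnndnndndnndn

From term 3 onward, concatenate the second-to-last term with the last: d·n = dn, n·dn = ndn, …
The next term joins ndndnndn and dnndnndndnndn.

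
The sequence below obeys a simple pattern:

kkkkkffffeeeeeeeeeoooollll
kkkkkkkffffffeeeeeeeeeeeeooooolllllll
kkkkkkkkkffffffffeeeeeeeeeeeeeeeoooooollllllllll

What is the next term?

kkkkkkkkkkkffffffffffeeeeeeeeeeeeeeeeeeooooooolllllllllllll

Each string has the form k^{2n+1} f^{2n} e^{3n+3} o^{n+2} l^{3n-2}, where the shown terms are n = 2, 3, 4.
Setting n = 5 gives 11, 10, 18, 7, 13 characters in each block.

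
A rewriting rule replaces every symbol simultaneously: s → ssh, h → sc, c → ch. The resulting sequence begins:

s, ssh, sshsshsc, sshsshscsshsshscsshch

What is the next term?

Rewriting the 21 symbols of sshsshscsshsshscsshch one by one yields ssh ssh sc ssh ssh sc ssh ch ssh ssh sc ssh ssh sc ssh ch ssh ssh sc ch sc; concatenated:

sshsshscsshsshscsshchsshsshscsshsshscsshchsshsshscchsc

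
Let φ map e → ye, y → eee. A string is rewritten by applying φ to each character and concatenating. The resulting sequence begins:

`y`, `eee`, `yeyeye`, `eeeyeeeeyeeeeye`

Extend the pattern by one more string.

yeyeyeeeeyeyeyeyeeeeyeyeyeyeeeeye

Applying the rule to each of the 15 symbols of eeeyeeeeyeeeeye gives the pieces ye ye ye eee ye ye ye ye eee ye ye ye ye eee ye, which concatenate to the answer.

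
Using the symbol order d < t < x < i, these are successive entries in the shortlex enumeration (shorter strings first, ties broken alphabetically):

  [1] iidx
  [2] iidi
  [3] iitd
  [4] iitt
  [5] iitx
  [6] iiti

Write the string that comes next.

iixd

Find the rightmost character of iiti below i, bump it to the next letter, and reset everything to its right to d.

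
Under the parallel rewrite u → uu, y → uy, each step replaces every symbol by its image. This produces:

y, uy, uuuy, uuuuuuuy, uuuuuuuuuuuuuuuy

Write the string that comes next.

Applying the rule to each of the 16 symbols of uuuuuuuuuuuuuuuy gives the pieces uu uu uu uu uu uu uu uu uu uu uu uu uu uu uu uy, which concatenate to the answer.

uuuuuuuuuuuuuuuuuuuuuuuuuuuuuuuy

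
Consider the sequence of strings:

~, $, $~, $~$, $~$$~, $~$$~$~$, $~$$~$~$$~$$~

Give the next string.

$~$$~$~$$~$$~$~$$~$~$

From term 3 onward, concatenate the last term with the second-to-last: $·~ = $~, $~·$ = $~$, …
Continuing: $~$$~$~$$~$$~ · $~$$~$~$ gives term 8.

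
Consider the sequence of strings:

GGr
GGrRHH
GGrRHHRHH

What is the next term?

GGrRHHRHHRHH

Every step adds RHH to the end: s(k+1) = s(k)·RHH.
One more step from GGrRHHRHH gives the answer.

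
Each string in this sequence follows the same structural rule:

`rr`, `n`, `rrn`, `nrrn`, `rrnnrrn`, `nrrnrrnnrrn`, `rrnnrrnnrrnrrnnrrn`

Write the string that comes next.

nrrnrrnnrrnrrnnrrnnrrnrrnnrrn

Each term (from the third on) is the two preceding terms concatenated in order: term 3 = rr·n = rrn.
So term 8 is nrrnrrnnrrn·rrnnrrnnrrnrrnnrrn.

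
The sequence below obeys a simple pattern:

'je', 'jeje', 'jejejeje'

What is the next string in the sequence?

Every step duplicates the string.
So the next term is two copies of jejejeje.

jejejejejejejeje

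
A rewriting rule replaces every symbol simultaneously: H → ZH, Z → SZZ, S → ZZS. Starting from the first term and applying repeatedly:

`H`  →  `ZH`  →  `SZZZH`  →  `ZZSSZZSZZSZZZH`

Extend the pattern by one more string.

Rewriting the 14 symbols of ZZSSZZSZZSZZZH one by one yields SZZ SZZ ZZS ZZS SZZ SZZ ZZS SZZ SZZ ZZS SZZ SZZ SZZ ZH; concatenated:

SZZSZZZZSZZSSZZSZZZZSSZZSZZZZSSZZSZZSZZZH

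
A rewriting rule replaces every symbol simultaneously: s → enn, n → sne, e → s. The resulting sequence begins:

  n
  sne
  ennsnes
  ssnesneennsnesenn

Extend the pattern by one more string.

Rewriting the 17 symbols of ssnesneennsnesenn one by one yields enn enn sne s enn sne s s sne sne enn sne s enn s sne sne; concatenated:

ennennsnesennsnesssnesneennsnesennssnesne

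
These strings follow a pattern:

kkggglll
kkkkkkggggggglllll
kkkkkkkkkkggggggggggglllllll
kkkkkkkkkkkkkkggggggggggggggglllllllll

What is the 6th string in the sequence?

kkkkkkkkkkkkkkkkkkkkkkggggggggggggggggggggggglllllllllllll

Each string has the form k^{4n-2} g^{4n-1} l^{2n+1} (n = 1, 2, …).
At n = 6 the blocks have lengths 22, 23, 13.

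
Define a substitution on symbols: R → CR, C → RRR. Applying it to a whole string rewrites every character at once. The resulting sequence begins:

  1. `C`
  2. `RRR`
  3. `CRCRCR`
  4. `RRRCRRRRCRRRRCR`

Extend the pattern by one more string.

Rewriting the 15 symbols of RRRCRRRRCRRRRCR one by one yields CR CR CR RRR CR CR CR CR RRR CR CR CR CR RRR CR; concatenated:

CRCRCRRRRCRCRCRCRRRRCRCRCRCRRRRCR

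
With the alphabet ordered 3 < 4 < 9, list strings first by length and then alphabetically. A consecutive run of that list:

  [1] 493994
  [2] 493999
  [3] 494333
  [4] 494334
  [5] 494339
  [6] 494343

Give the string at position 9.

494393

Advancing 3 positions from 494343 through 494343 → 494344 → 494349 reaches term 9.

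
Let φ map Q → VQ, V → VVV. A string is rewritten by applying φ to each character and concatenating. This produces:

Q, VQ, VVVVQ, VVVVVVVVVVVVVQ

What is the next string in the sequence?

Applying the rule to each of the 14 symbols of VVVVVVVVVVVVVQ gives the pieces VVV VVV VVV VVV VVV VVV VVV VVV VVV VVV VVV VVV VVV VQ, which concatenate to the answer.

VVVVVVVVVVVVVVVVVVVVVVVVVVVVVVVVVVVVVVVVQ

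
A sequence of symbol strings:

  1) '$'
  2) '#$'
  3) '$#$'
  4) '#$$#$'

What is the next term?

This is a Fibonacci-style word recurrence s(k) = s(k−2)·s(k−1): e.g. $·#$ = $#$.
The next term joins $#$ and #$$#$.

$#$#$$#$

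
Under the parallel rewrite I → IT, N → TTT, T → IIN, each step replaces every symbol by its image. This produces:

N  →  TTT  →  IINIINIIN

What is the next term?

Apply φ to IINIINIIN symbol by symbol: I→IT, I→IT, N→TTT, I→IT, I→IT, N→TTT, I→IT, I→IT, N→TTT; joined: IT IT TTT IT IT TTT IT IT TTT.

ITITTTTITITTTTITITTTT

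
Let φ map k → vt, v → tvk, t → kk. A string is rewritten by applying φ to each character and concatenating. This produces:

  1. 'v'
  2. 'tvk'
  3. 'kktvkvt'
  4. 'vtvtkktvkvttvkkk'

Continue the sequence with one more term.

Rewriting the 16 symbols of vtvtkktvkvttvkkk one by one yields tvk kk tvk kk vt vt kk tvk vt tvk kk kk tvk vt vt vt; concatenated:

tvkkktvkkkvtvtkktvkvttvkkkkktvkvtvtvt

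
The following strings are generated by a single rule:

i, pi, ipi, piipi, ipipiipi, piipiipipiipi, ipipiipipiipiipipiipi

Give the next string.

Each term (from the third on) is the two preceding terms concatenated in order: term 3 = i·pi = ipi.
Continuing: piipiipipiipi · ipipiipipiipiipipiipi gives term 8.

piipiipipiipiipipiipipiipiipipiipi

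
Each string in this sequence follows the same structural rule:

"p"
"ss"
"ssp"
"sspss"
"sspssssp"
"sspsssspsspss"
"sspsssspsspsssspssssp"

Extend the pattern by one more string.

sspsssspsspsssspsssspsspsssspsspss

This is a Fibonacci-style word recurrence s(k) = s(k−1)·s(k−2): e.g. ss·p = ssp.
The next term joins sspsssspsspsssspssssp and sspsssspsspss.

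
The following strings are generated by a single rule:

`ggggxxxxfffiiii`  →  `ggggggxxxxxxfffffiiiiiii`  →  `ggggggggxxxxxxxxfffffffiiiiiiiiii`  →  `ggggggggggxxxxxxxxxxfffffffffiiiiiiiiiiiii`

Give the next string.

Each string has the form g^{2n} x^{2n} f^{2n-1} i^{3n-2}, where the shown terms are n = 2, 3, 4, 5.
For the next term, n = 6, so the run lengths are 12, 12, 11, 16.

ggggggggggggxxxxxxxxxxxxfffffffffffiiiiiiiiiiiiiiii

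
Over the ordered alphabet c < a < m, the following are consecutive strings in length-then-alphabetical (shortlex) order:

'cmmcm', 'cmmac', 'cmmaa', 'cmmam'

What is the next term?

cmmmc

The successor of cmmam increments the rightmost position that isn't already m and resets every position after it to c.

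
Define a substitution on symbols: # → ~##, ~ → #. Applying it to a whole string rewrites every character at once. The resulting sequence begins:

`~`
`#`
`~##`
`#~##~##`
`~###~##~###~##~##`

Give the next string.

φ(~###~##~###~##~##) expands symbol-by-symbol to # ~## ~## ~## # ~## ~## # ~## ~## ~## # ~## ~## # ~## ~##; joining the 17 pieces gives the next term.

#~##~##~###~##~###~##~##~###~##~###~##~##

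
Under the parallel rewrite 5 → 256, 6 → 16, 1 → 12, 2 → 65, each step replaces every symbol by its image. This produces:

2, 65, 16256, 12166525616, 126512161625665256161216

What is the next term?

1265162561265121612166525616162566525616121612651216

φ(126512161625665256161216) expands symbol-by-symbol to 12 65 16 256 12 65 12 16 12 16 65 256 16 16 256 65 256 16 12 16 12 65 12 16; joining the 24 pieces gives the next term.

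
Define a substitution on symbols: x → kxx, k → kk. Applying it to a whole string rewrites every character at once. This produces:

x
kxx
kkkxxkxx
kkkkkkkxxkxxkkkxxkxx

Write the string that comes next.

φ(kkkkkkkxxkxxkkkxxkxx) expands symbol-by-symbol to kk kk kk kk kk kk kk kxx kxx kk kxx kxx kk kk kk kxx kxx kk kxx kxx; joining the 20 pieces gives the next term.

kkkkkkkkkkkkkkkxxkxxkkkxxkxxkkkkkkkxxkxxkkkxxkxx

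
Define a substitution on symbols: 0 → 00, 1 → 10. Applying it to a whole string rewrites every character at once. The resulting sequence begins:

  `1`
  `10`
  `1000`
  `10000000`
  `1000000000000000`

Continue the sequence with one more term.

10000000000000000000000000000000

Applying the rule to each of the 16 symbols of 1000000000000000 gives the pieces 10 00 00 00 00 00 00 00 00 00 00 00 00 00 00 00, which concatenate to the answer.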